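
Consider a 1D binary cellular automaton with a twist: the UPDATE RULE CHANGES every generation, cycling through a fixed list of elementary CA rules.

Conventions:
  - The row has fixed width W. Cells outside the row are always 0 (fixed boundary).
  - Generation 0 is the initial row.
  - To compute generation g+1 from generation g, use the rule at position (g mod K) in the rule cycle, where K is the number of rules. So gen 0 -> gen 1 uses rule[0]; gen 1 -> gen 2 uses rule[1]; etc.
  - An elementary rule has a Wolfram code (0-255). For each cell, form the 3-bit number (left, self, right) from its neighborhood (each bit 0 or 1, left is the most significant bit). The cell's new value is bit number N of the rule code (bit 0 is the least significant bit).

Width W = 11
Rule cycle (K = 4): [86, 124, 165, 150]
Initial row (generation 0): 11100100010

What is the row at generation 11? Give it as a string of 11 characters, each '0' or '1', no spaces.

Answer: 11000111000

Derivation:
Gen 0: 11100100010
Gen 1 (rule 86): 00111110111
Gen 2 (rule 124): 00100011101
Gen 3 (rule 165): 10101001011
Gen 4 (rule 150): 10101111000
Gen 5 (rule 86): 10100001100
Gen 6 (rule 124): 11110001110
Gen 7 (rule 165): 01100100100
Gen 8 (rule 150): 10011111110
Gen 9 (rule 86): 11100000011
Gen 10 (rule 124): 10110000011
Gen 11 (rule 165): 11000111000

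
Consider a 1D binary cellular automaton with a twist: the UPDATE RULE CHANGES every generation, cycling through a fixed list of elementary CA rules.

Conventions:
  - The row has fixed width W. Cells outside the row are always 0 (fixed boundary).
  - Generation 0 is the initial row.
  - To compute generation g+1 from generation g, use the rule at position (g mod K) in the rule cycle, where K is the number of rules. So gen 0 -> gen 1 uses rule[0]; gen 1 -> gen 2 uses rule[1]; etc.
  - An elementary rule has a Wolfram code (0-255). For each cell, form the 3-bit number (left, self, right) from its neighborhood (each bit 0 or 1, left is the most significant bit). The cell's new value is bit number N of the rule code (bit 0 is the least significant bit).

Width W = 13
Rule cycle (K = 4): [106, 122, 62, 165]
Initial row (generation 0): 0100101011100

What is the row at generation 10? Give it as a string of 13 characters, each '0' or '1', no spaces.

Answer: 0101101101010

Derivation:
Gen 0: 0100101011100
Gen 1 (rule 106): 1001010110100
Gen 2 (rule 122): 0110101111010
Gen 3 (rule 62): 1101111000111
Gen 4 (rule 165): 0010110010010
Gen 5 (rule 106): 0101110100100
Gen 6 (rule 122): 1011011011010
Gen 7 (rule 62): 1110110110111
Gen 8 (rule 165): 0101001001010
Gen 9 (rule 106): 1010010010100
Gen 10 (rule 122): 0101101101010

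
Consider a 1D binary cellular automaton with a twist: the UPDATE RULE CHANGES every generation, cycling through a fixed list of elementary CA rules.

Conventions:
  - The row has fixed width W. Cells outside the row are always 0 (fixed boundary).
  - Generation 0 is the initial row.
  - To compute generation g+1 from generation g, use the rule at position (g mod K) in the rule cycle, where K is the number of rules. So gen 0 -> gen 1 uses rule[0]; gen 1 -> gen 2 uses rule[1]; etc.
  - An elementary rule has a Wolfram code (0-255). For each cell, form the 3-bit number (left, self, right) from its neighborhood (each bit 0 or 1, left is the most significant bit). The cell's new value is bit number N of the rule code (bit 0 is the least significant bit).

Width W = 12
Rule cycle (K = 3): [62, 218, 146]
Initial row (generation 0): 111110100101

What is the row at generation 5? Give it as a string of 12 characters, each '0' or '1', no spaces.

Answer: 111011100010

Derivation:
Gen 0: 111110100101
Gen 1 (rule 62): 100001111111
Gen 2 (rule 218): 010011111111
Gen 3 (rule 146): 101101111110
Gen 4 (rule 62): 111011000001
Gen 5 (rule 218): 111011100010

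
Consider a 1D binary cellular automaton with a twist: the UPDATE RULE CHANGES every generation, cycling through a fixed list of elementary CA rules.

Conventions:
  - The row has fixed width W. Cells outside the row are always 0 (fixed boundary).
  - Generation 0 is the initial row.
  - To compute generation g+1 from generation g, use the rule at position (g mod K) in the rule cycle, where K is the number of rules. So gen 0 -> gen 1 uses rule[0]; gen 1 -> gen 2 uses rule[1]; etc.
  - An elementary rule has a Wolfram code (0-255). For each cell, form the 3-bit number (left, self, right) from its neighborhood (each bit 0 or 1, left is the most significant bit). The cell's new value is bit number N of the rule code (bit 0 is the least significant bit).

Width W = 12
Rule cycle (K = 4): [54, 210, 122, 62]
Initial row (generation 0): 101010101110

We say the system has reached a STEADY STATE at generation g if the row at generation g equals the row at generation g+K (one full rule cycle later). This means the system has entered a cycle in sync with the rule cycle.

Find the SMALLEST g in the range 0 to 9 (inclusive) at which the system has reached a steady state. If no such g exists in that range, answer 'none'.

Answer: 5

Derivation:
Gen 0: 101010101110
Gen 1 (rule 54): 111111110001
Gen 2 (rule 210): 011111111010
Gen 3 (rule 122): 110000001101
Gen 4 (rule 62): 101000011011
Gen 5 (rule 54): 111100100100
Gen 6 (rule 210): 011111011010
Gen 7 (rule 122): 110001111101
Gen 8 (rule 62): 101011000011
Gen 9 (rule 54): 111100100100
Gen 10 (rule 210): 011111011010
Gen 11 (rule 122): 110001111101
Gen 12 (rule 62): 101011000011
Gen 13 (rule 54): 111100100100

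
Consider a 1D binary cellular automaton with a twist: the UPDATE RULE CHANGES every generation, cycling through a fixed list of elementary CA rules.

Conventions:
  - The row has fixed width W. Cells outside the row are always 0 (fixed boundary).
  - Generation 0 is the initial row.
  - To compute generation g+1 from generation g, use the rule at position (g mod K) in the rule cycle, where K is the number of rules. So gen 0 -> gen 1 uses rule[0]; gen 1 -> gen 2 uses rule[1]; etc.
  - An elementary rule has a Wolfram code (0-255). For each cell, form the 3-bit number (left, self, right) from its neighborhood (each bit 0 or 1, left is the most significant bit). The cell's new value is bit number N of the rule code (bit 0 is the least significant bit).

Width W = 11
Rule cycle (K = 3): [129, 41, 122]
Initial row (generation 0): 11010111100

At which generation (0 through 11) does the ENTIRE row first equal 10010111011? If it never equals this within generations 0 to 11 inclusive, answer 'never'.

Gen 0: 11010111100
Gen 1 (rule 129): 00000011001
Gen 2 (rule 41): 11111010000
Gen 3 (rule 122): 10001101000
Gen 4 (rule 129): 00100000011
Gen 5 (rule 41): 10001111010
Gen 6 (rule 122): 01011001101
Gen 7 (rule 129): 00000000000
Gen 8 (rule 41): 11111111111
Gen 9 (rule 122): 10000000001
Gen 10 (rule 129): 00111111100
Gen 11 (rule 41): 10100000001

Answer: never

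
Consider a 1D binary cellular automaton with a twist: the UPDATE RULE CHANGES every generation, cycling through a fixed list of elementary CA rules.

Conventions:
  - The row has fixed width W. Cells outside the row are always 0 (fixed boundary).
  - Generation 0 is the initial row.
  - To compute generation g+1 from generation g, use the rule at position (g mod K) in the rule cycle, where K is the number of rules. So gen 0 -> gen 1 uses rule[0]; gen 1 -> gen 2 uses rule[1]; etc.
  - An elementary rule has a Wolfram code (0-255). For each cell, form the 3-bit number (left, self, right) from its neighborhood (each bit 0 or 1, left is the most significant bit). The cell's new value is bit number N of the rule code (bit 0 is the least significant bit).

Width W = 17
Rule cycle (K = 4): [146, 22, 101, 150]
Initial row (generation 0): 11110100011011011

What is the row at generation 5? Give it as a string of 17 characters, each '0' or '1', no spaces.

Answer: 01010000101101101

Derivation:
Gen 0: 11110100011011011
Gen 1 (rule 146): 01100010100000000
Gen 2 (rule 22): 10010110110000000
Gen 3 (rule 101): 10011011010111111
Gen 4 (rule 150): 11100000010011110
Gen 5 (rule 146): 01010000101101101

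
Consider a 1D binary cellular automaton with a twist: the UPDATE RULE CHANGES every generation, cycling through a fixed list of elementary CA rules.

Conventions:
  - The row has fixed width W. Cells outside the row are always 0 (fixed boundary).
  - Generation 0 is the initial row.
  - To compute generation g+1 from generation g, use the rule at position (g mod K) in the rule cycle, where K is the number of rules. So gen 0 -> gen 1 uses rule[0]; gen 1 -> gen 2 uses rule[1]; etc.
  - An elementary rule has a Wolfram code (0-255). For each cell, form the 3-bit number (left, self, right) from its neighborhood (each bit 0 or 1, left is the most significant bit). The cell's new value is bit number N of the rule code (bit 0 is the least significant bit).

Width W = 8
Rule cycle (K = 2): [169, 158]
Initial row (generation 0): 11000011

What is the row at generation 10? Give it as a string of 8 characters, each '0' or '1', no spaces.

Gen 0: 11000011
Gen 1 (rule 169): 10011010
Gen 2 (rule 158): 11110011
Gen 3 (rule 169): 11100010
Gen 4 (rule 158): 11010111
Gen 5 (rule 169): 10101110
Gen 6 (rule 158): 10101101
Gen 7 (rule 169): 01011010
Gen 8 (rule 158): 11010011
Gen 9 (rule 169): 10100010
Gen 10 (rule 158): 10110111

Answer: 10110111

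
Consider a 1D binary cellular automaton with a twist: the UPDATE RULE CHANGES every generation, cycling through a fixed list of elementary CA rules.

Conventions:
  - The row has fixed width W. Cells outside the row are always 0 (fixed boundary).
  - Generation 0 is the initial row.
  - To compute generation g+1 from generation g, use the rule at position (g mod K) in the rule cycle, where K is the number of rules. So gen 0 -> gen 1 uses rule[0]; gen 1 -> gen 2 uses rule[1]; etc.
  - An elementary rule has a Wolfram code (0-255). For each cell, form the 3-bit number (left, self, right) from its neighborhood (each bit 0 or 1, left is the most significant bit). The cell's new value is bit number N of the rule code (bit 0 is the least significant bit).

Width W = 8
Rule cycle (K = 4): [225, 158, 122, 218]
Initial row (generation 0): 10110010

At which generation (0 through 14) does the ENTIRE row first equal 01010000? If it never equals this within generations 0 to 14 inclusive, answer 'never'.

Answer: 1

Derivation:
Gen 0: 10110010
Gen 1 (rule 225): 01010000
Gen 2 (rule 158): 11011000
Gen 3 (rule 122): 11111100
Gen 4 (rule 218): 11111110
Gen 5 (rule 225): 01111110
Gen 6 (rule 158): 11111101
Gen 7 (rule 122): 10000110
Gen 8 (rule 218): 01001111
Gen 9 (rule 225): 00000111
Gen 10 (rule 158): 00001110
Gen 11 (rule 122): 00011011
Gen 12 (rule 218): 00111011
Gen 13 (rule 225): 10011101
Gen 14 (rule 158): 11111001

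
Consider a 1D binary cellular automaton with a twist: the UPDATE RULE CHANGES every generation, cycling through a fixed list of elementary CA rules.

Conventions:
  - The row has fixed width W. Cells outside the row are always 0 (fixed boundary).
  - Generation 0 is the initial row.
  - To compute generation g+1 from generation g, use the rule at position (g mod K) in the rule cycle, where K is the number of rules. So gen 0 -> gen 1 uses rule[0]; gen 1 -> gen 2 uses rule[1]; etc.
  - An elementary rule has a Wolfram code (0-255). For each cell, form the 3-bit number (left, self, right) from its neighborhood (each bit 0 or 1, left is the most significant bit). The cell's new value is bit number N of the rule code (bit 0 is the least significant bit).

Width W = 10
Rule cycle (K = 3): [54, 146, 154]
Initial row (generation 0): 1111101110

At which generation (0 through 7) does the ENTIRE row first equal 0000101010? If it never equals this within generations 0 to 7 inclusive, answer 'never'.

Gen 0: 1111101110
Gen 1 (rule 54): 0000010001
Gen 2 (rule 146): 0000101010
Gen 3 (rule 154): 0001000001
Gen 4 (rule 54): 0011100011
Gen 5 (rule 146): 0101010100
Gen 6 (rule 154): 1000000010
Gen 7 (rule 54): 1100000111

Answer: 2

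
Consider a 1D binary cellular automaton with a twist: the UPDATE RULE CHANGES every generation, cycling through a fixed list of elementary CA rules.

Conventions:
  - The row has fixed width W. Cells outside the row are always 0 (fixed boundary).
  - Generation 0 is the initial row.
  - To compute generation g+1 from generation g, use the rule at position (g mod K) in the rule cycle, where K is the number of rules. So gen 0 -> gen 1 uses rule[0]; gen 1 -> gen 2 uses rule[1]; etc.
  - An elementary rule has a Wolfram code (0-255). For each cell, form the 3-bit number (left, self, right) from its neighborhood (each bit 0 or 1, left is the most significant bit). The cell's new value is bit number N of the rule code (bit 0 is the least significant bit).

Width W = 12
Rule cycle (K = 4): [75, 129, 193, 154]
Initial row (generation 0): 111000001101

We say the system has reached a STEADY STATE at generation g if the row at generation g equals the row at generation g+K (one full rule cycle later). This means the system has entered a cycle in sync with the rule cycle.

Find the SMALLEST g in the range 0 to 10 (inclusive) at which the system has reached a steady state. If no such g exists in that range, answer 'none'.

Answer: none

Derivation:
Gen 0: 111000001101
Gen 1 (rule 75): 101011111100
Gen 2 (rule 129): 000001111001
Gen 3 (rule 193): 111100111000
Gen 4 (rule 154): 111011110100
Gen 5 (rule 75): 101010010001
Gen 6 (rule 129): 000000000100
Gen 7 (rule 193): 111111110001
Gen 8 (rule 154): 111111101010
Gen 9 (rule 75): 100000100000
Gen 10 (rule 129): 001110001111
Gen 11 (rule 193): 100110100111
Gen 12 (rule 154): 011100011110
Gen 13 (rule 75): 110101110010
Gen 14 (rule 129): 000000100000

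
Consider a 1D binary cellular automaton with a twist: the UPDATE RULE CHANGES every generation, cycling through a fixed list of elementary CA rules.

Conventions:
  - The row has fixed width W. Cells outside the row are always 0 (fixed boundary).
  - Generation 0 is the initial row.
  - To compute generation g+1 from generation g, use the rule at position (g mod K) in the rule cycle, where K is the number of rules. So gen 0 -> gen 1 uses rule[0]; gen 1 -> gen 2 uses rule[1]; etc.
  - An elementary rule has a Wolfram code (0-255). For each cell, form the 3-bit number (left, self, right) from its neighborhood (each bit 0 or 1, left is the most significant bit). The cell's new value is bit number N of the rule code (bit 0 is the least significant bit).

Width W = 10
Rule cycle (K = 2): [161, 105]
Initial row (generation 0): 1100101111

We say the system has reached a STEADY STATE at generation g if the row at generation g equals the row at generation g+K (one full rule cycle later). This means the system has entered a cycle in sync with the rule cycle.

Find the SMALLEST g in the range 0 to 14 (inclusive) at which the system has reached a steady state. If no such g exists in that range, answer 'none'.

Answer: 5

Derivation:
Gen 0: 1100101111
Gen 1 (rule 161): 0000010110
Gen 2 (rule 105): 1111001110
Gen 3 (rule 161): 0110000100
Gen 4 (rule 105): 0110110001
Gen 5 (rule 161): 0001000100
Gen 6 (rule 105): 1100010001
Gen 7 (rule 161): 0001000100
Gen 8 (rule 105): 1100010001
Gen 9 (rule 161): 0001000100
Gen 10 (rule 105): 1100010001
Gen 11 (rule 161): 0001000100
Gen 12 (rule 105): 1100010001
Gen 13 (rule 161): 0001000100
Gen 14 (rule 105): 1100010001
Gen 15 (rule 161): 0001000100
Gen 16 (rule 105): 1100010001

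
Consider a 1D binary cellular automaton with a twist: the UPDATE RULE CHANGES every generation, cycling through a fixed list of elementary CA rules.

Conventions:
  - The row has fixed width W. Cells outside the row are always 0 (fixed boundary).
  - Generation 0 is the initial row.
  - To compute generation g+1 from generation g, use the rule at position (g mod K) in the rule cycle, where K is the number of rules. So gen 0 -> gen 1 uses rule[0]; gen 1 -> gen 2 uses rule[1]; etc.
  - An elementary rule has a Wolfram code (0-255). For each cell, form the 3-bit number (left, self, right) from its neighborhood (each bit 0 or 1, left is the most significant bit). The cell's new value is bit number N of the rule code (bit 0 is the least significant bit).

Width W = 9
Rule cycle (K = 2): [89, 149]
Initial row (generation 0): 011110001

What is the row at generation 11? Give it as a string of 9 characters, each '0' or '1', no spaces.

Gen 0: 011110001
Gen 1 (rule 89): 010011100
Gen 2 (rule 149): 011001011
Gen 3 (rule 89): 011100011
Gen 4 (rule 149): 001011000
Gen 5 (rule 89): 100011111
Gen 6 (rule 149): 111001110
Gen 7 (rule 89): 101101011
Gen 8 (rule 149): 100001000
Gen 9 (rule 89): 011100111
Gen 10 (rule 149): 001010010
Gen 11 (rule 89): 100001001

Answer: 100001001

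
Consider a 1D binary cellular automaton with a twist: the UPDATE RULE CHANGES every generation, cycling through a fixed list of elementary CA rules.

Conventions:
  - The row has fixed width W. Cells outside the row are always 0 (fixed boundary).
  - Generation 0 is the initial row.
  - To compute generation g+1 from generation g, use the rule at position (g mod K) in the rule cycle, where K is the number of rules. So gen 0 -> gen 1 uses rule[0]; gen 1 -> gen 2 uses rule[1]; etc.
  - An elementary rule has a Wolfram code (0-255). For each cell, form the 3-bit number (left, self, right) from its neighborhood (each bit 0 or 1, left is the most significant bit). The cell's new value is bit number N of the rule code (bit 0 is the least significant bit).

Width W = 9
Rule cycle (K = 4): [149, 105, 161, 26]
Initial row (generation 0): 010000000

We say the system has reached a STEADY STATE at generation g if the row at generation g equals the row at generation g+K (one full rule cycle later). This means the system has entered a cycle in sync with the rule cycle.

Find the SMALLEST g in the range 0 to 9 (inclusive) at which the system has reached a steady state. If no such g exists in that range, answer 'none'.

Answer: none

Derivation:
Gen 0: 010000000
Gen 1 (rule 149): 011111111
Gen 2 (rule 105): 010000001
Gen 3 (rule 161): 000111100
Gen 4 (rule 26): 001100010
Gen 5 (rule 149): 100011011
Gen 6 (rule 105): 001011111
Gen 7 (rule 161): 100101110
Gen 8 (rule 26): 011001001
Gen 9 (rule 149): 000101101
Gen 10 (rule 105): 110011110
Gen 11 (rule 161): 000001100
Gen 12 (rule 26): 000011010
Gen 13 (rule 149): 111000011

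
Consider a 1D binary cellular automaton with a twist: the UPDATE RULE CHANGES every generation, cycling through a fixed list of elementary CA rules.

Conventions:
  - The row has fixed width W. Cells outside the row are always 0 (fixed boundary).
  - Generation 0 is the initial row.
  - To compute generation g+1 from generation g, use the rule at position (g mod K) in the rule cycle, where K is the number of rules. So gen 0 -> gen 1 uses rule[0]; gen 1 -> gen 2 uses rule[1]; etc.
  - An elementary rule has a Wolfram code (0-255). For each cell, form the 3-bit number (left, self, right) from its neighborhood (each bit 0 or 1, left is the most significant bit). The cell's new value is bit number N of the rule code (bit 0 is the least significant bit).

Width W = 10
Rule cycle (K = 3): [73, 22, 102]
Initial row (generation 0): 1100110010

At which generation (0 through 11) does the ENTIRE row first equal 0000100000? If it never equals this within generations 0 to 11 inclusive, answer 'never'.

Answer: 5

Derivation:
Gen 0: 1100110010
Gen 1 (rule 73): 1100110000
Gen 2 (rule 22): 0011001000
Gen 3 (rule 102): 0101011000
Gen 4 (rule 73): 0000011011
Gen 5 (rule 22): 0000100000
Gen 6 (rule 102): 0001100000
Gen 7 (rule 73): 1101101111
Gen 8 (rule 22): 0000000000
Gen 9 (rule 102): 0000000000
Gen 10 (rule 73): 1111111111
Gen 11 (rule 22): 0000000000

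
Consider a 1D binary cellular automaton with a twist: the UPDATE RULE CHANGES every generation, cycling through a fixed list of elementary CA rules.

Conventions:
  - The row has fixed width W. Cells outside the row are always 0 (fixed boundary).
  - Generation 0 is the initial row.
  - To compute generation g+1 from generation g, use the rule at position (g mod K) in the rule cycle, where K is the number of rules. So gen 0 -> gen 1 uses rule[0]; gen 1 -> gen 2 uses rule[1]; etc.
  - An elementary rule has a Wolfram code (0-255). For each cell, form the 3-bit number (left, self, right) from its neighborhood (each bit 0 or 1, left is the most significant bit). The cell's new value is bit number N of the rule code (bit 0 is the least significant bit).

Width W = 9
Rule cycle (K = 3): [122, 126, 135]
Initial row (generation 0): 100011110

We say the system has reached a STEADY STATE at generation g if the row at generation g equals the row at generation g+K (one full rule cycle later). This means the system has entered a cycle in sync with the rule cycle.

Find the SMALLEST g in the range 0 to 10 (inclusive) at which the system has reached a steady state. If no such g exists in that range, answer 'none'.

Answer: 5

Derivation:
Gen 0: 100011110
Gen 1 (rule 122): 010110011
Gen 2 (rule 126): 111111111
Gen 3 (rule 135): 011111110
Gen 4 (rule 122): 110000011
Gen 5 (rule 126): 111000111
Gen 6 (rule 135): 010011010
Gen 7 (rule 122): 101111101
Gen 8 (rule 126): 111000111
Gen 9 (rule 135): 010011010
Gen 10 (rule 122): 101111101
Gen 11 (rule 126): 111000111
Gen 12 (rule 135): 010011010
Gen 13 (rule 122): 101111101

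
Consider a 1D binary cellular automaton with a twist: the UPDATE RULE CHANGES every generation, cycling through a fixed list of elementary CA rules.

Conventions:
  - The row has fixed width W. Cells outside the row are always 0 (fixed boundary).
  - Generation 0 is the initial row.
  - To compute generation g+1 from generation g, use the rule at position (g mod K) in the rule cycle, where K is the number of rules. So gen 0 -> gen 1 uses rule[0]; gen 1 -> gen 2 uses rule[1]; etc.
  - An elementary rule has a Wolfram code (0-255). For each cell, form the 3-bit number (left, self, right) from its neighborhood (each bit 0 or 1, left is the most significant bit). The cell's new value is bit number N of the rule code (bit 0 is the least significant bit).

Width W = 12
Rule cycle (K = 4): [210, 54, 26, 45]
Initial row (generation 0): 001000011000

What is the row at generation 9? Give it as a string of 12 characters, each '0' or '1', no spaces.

Answer: 101111011100

Derivation:
Gen 0: 001000011000
Gen 1 (rule 210): 010100101100
Gen 2 (rule 54): 111111110010
Gen 3 (rule 26): 100000001101
Gen 4 (rule 45): 101111101011
Gen 5 (rule 210): 000111100001
Gen 6 (rule 54): 001000010011
Gen 7 (rule 26): 010100101110
Gen 8 (rule 45): 011100111000
Gen 9 (rule 210): 101111011100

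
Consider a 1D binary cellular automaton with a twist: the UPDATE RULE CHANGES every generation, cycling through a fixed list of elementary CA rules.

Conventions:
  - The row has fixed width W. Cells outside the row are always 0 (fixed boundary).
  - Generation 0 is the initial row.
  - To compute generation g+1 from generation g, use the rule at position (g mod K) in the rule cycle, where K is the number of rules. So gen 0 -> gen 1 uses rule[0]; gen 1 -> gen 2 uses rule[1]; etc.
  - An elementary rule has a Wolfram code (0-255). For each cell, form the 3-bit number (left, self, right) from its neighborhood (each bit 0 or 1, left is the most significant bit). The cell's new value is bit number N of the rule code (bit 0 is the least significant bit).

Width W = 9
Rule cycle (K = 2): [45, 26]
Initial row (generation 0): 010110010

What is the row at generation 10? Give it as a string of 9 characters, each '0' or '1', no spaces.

Answer: 110000001

Derivation:
Gen 0: 010110010
Gen 1 (rule 45): 011100010
Gen 2 (rule 26): 110010101
Gen 3 (rule 45): 100011111
Gen 4 (rule 26): 010110000
Gen 5 (rule 45): 011100111
Gen 6 (rule 26): 110011100
Gen 7 (rule 45): 100010001
Gen 8 (rule 26): 010101010
Gen 9 (rule 45): 011111110
Gen 10 (rule 26): 110000001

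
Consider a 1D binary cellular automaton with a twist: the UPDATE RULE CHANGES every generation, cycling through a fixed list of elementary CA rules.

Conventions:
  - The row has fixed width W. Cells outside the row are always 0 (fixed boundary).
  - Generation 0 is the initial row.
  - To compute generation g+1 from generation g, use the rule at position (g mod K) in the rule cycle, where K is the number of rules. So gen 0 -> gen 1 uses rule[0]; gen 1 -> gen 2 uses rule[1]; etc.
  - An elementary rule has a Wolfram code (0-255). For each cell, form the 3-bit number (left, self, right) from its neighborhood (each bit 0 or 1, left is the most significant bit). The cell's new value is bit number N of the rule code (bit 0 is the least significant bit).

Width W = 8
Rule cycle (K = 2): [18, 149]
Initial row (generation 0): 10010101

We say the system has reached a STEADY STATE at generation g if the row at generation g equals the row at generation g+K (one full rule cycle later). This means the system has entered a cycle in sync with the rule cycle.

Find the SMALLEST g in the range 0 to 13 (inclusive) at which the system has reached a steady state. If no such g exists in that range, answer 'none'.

Answer: 5

Derivation:
Gen 0: 10010101
Gen 1 (rule 18): 01100000
Gen 2 (rule 149): 00011111
Gen 3 (rule 18): 00100000
Gen 4 (rule 149): 10111111
Gen 5 (rule 18): 00000000
Gen 6 (rule 149): 11111111
Gen 7 (rule 18): 00000000
Gen 8 (rule 149): 11111111
Gen 9 (rule 18): 00000000
Gen 10 (rule 149): 11111111
Gen 11 (rule 18): 00000000
Gen 12 (rule 149): 11111111
Gen 13 (rule 18): 00000000
Gen 14 (rule 149): 11111111
Gen 15 (rule 18): 00000000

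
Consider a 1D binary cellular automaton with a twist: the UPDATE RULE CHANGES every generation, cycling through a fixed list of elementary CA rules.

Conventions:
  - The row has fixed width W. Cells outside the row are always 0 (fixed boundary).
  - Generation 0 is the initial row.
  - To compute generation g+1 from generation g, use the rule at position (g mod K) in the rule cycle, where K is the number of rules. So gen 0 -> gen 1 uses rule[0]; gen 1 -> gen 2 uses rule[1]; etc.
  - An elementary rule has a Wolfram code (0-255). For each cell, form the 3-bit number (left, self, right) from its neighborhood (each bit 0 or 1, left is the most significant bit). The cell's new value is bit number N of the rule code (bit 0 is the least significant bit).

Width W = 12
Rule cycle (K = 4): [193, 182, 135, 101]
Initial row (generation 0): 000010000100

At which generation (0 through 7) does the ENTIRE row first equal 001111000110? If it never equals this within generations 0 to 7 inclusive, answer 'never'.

Gen 0: 000010000100
Gen 1 (rule 193): 111000110001
Gen 2 (rule 182): 010101001011
Gen 3 (rule 135): 110101011000
Gen 4 (rule 101): 011111101011
Gen 5 (rule 193): 001111100001
Gen 6 (rule 182): 010111010011
Gen 7 (rule 135): 110010010100

Answer: never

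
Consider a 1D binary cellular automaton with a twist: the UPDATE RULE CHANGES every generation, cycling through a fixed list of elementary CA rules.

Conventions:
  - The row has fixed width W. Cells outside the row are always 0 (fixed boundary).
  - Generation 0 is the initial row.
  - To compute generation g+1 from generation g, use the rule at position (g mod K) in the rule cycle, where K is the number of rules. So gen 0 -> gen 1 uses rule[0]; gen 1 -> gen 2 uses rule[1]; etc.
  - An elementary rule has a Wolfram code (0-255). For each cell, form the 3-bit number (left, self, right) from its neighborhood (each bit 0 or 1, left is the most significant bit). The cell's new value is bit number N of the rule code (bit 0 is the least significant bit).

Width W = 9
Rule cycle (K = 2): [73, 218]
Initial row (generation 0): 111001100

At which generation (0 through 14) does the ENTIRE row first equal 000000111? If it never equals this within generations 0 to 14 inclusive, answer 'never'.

Answer: 10

Derivation:
Gen 0: 111001100
Gen 1 (rule 73): 101001101
Gen 2 (rule 218): 000111100
Gen 3 (rule 73): 110100101
Gen 4 (rule 218): 110011000
Gen 5 (rule 73): 110011011
Gen 6 (rule 218): 111111011
Gen 7 (rule 73): 100001011
Gen 8 (rule 218): 010010011
Gen 9 (rule 73): 000000011
Gen 10 (rule 218): 000000111
Gen 11 (rule 73): 111110101
Gen 12 (rule 218): 111110000
Gen 13 (rule 73): 100010111
Gen 14 (rule 218): 010100111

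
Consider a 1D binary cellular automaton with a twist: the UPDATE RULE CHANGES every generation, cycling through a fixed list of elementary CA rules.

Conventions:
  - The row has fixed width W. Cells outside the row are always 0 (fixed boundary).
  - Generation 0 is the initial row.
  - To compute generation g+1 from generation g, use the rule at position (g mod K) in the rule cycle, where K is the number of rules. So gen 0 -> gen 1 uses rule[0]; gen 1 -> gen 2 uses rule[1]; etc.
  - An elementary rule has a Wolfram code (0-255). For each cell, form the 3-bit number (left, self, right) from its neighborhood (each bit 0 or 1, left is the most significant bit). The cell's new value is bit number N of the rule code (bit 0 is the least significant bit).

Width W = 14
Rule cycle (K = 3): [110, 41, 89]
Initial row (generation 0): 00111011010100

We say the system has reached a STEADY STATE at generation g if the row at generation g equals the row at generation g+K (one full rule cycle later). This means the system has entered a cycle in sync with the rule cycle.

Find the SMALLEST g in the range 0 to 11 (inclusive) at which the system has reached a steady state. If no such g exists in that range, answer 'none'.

Gen 0: 00111011010100
Gen 1 (rule 110): 01101111111100
Gen 2 (rule 41): 01011000000001
Gen 3 (rule 89): 00011111111100
Gen 4 (rule 110): 00110000000100
Gen 5 (rule 41): 10100111110001
Gen 6 (rule 89): 00010100011100
Gen 7 (rule 110): 00111100110100
Gen 8 (rule 41): 10100000101001
Gen 9 (rule 89): 00011110000100
Gen 10 (rule 110): 00110010001100
Gen 11 (rule 41): 10100000101001
Gen 12 (rule 89): 00011110000100
Gen 13 (rule 110): 00110010001100
Gen 14 (rule 41): 10100000101001

Answer: 8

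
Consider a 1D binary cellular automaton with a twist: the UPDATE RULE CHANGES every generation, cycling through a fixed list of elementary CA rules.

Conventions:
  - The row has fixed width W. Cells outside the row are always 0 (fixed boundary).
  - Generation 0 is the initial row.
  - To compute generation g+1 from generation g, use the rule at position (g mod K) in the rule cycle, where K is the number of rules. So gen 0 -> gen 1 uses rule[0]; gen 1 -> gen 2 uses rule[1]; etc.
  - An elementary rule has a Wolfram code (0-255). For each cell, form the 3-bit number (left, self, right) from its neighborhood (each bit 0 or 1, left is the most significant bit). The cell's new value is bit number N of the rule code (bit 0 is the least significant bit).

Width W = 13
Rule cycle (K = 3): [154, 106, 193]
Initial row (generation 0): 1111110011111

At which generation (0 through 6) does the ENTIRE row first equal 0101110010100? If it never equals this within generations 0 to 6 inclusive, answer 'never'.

Answer: 4

Derivation:
Gen 0: 1111110011111
Gen 1 (rule 154): 1111101111110
Gen 2 (rule 106): 1000111000010
Gen 3 (rule 193): 0010011011000
Gen 4 (rule 154): 0101110010100
Gen 5 (rule 106): 1011010101000
Gen 6 (rule 193): 0001000000011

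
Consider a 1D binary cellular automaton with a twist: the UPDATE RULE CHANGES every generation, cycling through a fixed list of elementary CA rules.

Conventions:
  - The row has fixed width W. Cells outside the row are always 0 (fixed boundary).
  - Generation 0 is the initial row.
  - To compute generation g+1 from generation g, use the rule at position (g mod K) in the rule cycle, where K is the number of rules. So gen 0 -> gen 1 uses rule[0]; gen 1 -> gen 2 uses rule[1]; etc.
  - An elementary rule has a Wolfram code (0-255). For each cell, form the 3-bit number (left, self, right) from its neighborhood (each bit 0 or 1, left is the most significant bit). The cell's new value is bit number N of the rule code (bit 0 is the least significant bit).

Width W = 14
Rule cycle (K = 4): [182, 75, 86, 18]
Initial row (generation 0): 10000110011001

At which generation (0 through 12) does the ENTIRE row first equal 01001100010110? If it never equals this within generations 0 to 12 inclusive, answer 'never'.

Gen 0: 10000110011001
Gen 1 (rule 182): 11001001100111
Gen 2 (rule 75): 11010011101101
Gen 3 (rule 86): 01011100100101
Gen 4 (rule 18): 10000011011000
Gen 5 (rule 182): 11000100100100
Gen 6 (rule 75): 11011001001001
Gen 7 (rule 86): 01001111111111
Gen 8 (rule 18): 10110000000000
Gen 9 (rule 182): 11001000000000
Gen 10 (rule 75): 11010011111111
Gen 11 (rule 86): 01011100000001
Gen 12 (rule 18): 10000010000010

Answer: never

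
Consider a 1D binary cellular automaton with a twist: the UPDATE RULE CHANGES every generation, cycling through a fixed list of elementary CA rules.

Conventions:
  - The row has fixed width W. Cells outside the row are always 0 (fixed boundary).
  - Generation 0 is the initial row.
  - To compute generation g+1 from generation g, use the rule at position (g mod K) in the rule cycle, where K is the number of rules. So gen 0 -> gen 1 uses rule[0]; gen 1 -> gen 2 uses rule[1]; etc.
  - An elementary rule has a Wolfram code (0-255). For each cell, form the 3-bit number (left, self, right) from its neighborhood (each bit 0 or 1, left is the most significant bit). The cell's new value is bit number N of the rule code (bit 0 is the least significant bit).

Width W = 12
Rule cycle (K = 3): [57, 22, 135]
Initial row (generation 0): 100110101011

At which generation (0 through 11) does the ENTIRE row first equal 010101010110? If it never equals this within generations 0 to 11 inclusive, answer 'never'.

Answer: 1

Derivation:
Gen 0: 100110101011
Gen 1 (rule 57): 010101010110
Gen 2 (rule 22): 110101010001
Gen 3 (rule 135): 000101010111
Gen 4 (rule 57): 110010101100
Gen 5 (rule 22): 001110100010
Gen 6 (rule 135): 110100101110
Gen 7 (rule 57): 101010011001
Gen 8 (rule 22): 101011100111
Gen 9 (rule 135): 101001001010
Gen 10 (rule 57): 010100100101
Gen 11 (rule 22): 110111111101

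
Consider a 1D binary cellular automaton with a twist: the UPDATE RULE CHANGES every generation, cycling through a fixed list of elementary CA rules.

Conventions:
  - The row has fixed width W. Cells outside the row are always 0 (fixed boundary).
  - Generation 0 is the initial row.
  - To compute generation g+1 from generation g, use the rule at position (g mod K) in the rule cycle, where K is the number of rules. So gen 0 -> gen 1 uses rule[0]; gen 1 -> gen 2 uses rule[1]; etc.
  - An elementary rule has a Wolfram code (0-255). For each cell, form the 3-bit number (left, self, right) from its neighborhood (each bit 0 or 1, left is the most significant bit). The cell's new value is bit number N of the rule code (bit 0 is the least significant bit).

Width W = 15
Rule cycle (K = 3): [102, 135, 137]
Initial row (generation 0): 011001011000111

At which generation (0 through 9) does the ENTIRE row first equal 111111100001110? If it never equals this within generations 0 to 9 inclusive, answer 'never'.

Gen 0: 011001011000111
Gen 1 (rule 102): 101011101001001
Gen 2 (rule 135): 101001001011011
Gen 3 (rule 137): 000000000010010
Gen 4 (rule 102): 000000000110110
Gen 5 (rule 135): 111111111000000
Gen 6 (rule 137): 111111110011111
Gen 7 (rule 102): 000000010100001
Gen 8 (rule 135): 111111110101111
Gen 9 (rule 137): 111111100001110

Answer: 9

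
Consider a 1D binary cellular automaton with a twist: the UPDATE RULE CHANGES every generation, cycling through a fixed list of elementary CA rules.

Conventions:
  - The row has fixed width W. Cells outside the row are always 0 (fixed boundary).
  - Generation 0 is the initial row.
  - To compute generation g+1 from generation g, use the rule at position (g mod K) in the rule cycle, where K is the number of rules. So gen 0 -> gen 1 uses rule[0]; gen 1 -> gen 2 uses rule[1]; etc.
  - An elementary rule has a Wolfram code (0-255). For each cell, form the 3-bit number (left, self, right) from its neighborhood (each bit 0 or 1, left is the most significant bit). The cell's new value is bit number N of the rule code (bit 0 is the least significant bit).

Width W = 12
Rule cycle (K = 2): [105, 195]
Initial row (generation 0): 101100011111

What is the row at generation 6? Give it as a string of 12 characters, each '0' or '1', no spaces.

Gen 0: 101100011111
Gen 1 (rule 105): 011101010001
Gen 2 (rule 195): 101100000110
Gen 3 (rule 105): 011101110110
Gen 4 (rule 195): 101100110010
Gen 5 (rule 105): 011100110000
Gen 6 (rule 195): 101101010111

Answer: 101101010111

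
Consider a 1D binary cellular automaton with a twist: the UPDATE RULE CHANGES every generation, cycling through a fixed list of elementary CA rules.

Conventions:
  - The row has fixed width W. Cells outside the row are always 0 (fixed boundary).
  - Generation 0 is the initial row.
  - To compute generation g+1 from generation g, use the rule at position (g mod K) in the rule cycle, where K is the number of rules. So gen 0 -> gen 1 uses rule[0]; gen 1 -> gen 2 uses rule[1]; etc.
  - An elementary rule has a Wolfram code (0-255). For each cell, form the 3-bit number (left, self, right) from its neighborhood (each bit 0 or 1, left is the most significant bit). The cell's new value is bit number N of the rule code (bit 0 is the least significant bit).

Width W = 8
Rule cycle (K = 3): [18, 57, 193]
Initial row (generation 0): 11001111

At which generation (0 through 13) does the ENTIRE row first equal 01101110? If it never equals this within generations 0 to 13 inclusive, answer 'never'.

Gen 0: 11001111
Gen 1 (rule 18): 00110000
Gen 2 (rule 57): 10101111
Gen 3 (rule 193): 00000111
Gen 4 (rule 18): 00001000
Gen 5 (rule 57): 11100111
Gen 6 (rule 193): 01100011
Gen 7 (rule 18): 10010100
Gen 8 (rule 57): 01001011
Gen 9 (rule 193): 00000001
Gen 10 (rule 18): 00000010
Gen 11 (rule 57): 11111001
Gen 12 (rule 193): 01111000
Gen 13 (rule 18): 10000100

Answer: never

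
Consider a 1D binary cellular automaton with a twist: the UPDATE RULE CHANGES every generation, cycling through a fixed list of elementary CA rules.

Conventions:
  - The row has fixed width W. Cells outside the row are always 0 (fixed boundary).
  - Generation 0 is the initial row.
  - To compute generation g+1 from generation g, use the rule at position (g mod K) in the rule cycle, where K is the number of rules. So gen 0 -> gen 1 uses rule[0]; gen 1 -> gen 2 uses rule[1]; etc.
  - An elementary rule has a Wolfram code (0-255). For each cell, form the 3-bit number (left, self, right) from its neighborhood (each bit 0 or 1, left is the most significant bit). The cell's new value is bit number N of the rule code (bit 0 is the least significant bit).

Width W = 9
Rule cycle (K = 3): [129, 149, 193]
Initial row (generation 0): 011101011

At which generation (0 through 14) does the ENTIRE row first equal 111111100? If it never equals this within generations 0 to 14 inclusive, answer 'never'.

Gen 0: 011101011
Gen 1 (rule 129): 001000000
Gen 2 (rule 149): 101111111
Gen 3 (rule 193): 000111111
Gen 4 (rule 129): 110011110
Gen 5 (rule 149): 001001101
Gen 6 (rule 193): 100000100
Gen 7 (rule 129): 001110001
Gen 8 (rule 149): 100101101
Gen 9 (rule 193): 000000100
Gen 10 (rule 129): 111110001
Gen 11 (rule 149): 011101101
Gen 12 (rule 193): 001100100
Gen 13 (rule 129): 100000001
Gen 14 (rule 149): 111111101

Answer: never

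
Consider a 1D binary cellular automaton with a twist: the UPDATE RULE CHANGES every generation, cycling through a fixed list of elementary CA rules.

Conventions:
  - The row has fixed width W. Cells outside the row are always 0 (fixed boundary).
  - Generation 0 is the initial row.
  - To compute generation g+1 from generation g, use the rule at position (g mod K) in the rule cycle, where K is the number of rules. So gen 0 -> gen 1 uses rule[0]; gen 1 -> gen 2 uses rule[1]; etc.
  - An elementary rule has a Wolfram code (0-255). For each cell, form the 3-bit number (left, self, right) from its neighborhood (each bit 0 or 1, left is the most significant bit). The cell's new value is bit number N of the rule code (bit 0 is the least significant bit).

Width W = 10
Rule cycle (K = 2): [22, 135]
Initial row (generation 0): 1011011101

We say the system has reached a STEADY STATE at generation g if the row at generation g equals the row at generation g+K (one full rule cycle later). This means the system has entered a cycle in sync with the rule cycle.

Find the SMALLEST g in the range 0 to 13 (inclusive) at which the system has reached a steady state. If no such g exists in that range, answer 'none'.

Answer: 2

Derivation:
Gen 0: 1011011101
Gen 1 (rule 22): 1000000001
Gen 2 (rule 135): 1011111111
Gen 3 (rule 22): 1000000000
Gen 4 (rule 135): 1011111111
Gen 5 (rule 22): 1000000000
Gen 6 (rule 135): 1011111111
Gen 7 (rule 22): 1000000000
Gen 8 (rule 135): 1011111111
Gen 9 (rule 22): 1000000000
Gen 10 (rule 135): 1011111111
Gen 11 (rule 22): 1000000000
Gen 12 (rule 135): 1011111111
Gen 13 (rule 22): 1000000000
Gen 14 (rule 135): 1011111111
Gen 15 (rule 22): 1000000000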